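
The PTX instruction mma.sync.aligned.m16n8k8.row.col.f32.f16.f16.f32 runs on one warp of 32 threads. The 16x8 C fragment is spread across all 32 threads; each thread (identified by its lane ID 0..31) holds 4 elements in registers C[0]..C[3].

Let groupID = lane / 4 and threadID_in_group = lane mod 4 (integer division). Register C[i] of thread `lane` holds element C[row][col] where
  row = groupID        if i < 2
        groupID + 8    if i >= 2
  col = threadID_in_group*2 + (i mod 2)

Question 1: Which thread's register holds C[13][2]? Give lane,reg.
21,2

r: 13->gid=5,r8=1  c: 2->tid=1,i&1=0
L=5*4+1=21  i=1*2+0=2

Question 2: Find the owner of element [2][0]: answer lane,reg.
8,0

r=2→G=2,rhi=0  c=0→T=0,p=0
L=2*4+0=8  i=0*2+0=0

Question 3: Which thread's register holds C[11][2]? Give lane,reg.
r=11⇒gr=3,Rb=1  c=2⇒th=1,odd=0
L=3*4+1=13  i=1*2+0=2

13,2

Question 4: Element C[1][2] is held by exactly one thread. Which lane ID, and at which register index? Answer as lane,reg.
5,0

r: 1->gid=1,r8=0  c: 2->tid=1,i&1=0
L=1*4+1=5  i=0*2+0=0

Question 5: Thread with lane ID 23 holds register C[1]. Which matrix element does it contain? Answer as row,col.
23: grp=5,tig=3
[1] (5+0,3*2+1) = (5,7)

5,7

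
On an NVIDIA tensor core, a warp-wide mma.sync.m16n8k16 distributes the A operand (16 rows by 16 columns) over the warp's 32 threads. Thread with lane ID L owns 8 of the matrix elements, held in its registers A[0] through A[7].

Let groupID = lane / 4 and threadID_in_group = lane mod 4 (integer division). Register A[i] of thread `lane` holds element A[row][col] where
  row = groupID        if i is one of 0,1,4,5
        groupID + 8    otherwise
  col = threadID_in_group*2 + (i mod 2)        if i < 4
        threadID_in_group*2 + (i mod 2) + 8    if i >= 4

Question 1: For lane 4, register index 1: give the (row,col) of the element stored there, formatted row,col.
L=4⇒gr=4>>2=1, th=4&3=0
[1]⇒row 1+0=1  col 0·2+1+0=1

1,1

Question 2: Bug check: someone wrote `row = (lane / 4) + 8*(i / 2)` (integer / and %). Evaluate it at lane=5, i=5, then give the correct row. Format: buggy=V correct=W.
`(lane / 4) + 8*(i / 2)`[5,5]->17
L=5->g=5>>2=1, t=5&3=1
[5]->row 1+0=1  col 1·2+1+8=11
row: 17 vs 1

buggy=17 correct=1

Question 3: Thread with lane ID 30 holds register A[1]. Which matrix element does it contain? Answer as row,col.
7,5

lane 30->30/4=7, 30 mod 4=2
i=1  r:7+0->7  c:2·2+1+0->5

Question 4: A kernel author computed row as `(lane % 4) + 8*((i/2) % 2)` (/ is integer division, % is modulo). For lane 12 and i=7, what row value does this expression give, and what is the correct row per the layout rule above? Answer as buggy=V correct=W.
`(lane % 4) + 8*((i/2) % 2)`[12,7]->8
L=12->gid=12>>2=3, tid=12&3=0
[7]->row 3+8=11  col 0·2+1+8=9
row: 8 vs 11

buggy=8 correct=11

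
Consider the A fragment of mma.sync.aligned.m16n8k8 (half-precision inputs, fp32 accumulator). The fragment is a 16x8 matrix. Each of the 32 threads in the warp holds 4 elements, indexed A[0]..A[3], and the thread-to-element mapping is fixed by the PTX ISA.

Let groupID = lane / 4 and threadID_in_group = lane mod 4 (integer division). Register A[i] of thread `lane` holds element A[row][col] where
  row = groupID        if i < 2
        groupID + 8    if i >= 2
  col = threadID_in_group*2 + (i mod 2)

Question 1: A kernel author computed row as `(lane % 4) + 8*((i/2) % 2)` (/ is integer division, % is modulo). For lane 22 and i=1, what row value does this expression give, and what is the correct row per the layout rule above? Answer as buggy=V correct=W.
`(lane % 4) + 8*((i/2) % 2)`[22,1]=>2
lane 22: grp=5 (22/4), tig=2 (22%4)
i=1: r=5+0=5, c=2*2+1=5
row: 2 vs 5

buggy=2 correct=5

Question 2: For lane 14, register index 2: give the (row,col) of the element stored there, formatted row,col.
11,4

lane 14: G=3 (14/4), T=2 (14%4)
i=2: r=3+8=11, c=2*2+0=4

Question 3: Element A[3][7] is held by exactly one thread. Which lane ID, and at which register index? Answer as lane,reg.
15,1

r=3⇒gr=3,Rb=0  c=7⇒th=3,odd=1
L=3*4+3=15  i=0*2+1=1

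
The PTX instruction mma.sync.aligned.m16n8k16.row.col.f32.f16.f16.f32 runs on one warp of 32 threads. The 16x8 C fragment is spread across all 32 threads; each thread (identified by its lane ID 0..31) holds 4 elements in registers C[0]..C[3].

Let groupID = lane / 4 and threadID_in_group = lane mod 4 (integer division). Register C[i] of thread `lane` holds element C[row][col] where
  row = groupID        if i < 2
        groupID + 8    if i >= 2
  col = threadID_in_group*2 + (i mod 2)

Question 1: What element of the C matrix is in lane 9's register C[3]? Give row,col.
10,3

L=9=>grp=9>>2=2, tig=9&3=1
[3]=>row 2+8=10  col 1·2+1=3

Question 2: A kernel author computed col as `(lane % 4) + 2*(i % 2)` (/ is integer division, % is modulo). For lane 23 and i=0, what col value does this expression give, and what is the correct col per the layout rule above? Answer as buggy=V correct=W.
`(lane % 4) + 2*(i % 2)`[23,0]->3
23: gid=5,tid=3
[0] (5+0,3*2+0) = (5,6)
col: 3 vs 6

buggy=3 correct=6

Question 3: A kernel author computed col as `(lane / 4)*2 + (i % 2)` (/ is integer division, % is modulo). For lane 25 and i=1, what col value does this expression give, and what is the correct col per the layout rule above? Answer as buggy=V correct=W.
`(lane / 4)*2 + (i % 2)`[25,1]->13
lane 25->25/4=6, 25 mod 4=1
i=1  r:6+0->6  c:2·1+1->3
col: 13 vs 3

buggy=13 correct=3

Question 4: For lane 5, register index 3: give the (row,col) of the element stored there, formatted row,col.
9,3

lane 5: gid=1 (5/4), tid=1 (5%4)
i=3: r=1+8=9, c=1*2+1=3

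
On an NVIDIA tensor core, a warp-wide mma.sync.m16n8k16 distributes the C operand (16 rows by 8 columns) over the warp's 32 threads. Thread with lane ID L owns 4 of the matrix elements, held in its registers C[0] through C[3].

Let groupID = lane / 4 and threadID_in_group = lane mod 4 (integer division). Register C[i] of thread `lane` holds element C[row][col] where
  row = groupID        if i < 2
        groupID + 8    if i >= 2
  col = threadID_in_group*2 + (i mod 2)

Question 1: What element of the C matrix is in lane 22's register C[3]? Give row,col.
lane 22→22/4=5, 22 mod 4=2
i=3  r:5+8→13  c:2·2+1→5

13,5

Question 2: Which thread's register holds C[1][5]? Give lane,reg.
r: 1->gid=1,r8=0  c: 5->tid=2,i&1=1
L=1*4+2=6  i=0*2+1=1

6,1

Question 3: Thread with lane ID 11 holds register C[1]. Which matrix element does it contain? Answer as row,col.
11: gid=2,tid=3
[1] (2+0,3*2+1) = (2,7)

2,7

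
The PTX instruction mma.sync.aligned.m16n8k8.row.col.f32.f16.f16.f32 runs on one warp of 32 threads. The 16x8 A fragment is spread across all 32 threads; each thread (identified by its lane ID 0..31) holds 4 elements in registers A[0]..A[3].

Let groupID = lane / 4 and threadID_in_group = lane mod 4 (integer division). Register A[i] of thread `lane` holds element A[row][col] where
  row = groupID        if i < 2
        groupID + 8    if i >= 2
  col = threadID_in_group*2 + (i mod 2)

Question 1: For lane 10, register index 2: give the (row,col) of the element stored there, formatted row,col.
lane 10: gid=2 (10/4), tid=2 (10%4)
i=2: r=2+8=10, c=2*2+0=4

10,4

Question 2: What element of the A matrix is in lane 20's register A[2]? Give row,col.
lane 20=>20/4=5, 20 mod 4=0
i=2  r:5+8=>13  c:2·0+0=>0

13,0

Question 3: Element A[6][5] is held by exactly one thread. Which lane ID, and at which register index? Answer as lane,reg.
r=6->g=6,rb=0  c=5->t=2,b0=1
L=6*4+2=26  i=0*2+1=1

26,1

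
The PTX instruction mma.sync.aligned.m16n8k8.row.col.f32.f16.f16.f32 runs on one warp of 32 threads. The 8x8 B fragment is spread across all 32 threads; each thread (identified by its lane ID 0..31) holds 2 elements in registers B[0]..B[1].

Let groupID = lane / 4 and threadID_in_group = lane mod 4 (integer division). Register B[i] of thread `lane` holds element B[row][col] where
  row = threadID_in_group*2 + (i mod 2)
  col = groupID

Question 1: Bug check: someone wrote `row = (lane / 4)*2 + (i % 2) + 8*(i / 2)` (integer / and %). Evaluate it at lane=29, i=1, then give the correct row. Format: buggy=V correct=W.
buggy=15 correct=3

`(lane / 4)*2 + (i % 2) + 8*(i / 2)`[29,1]->15
29: gid=7,tid=1
[1] (1*2+1,7) = (3,7)
row: 15 vs 3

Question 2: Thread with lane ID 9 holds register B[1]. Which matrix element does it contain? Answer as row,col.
3,2

9: gid=2,tid=1
[1] (1*2+1,2) = (3,2)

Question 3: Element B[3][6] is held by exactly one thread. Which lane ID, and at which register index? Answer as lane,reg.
c: 6->gid=6  r: 3->tid=1,i&1=1
L=6*4+1=25  i=1=1

25,1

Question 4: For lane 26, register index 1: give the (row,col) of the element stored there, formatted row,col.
lane 26=>26/4=6, 26 mod 4=2
i=1  r:2·2+1=>5  c:6

5,6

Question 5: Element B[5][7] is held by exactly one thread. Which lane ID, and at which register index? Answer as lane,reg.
30,1

c=7→G=7  r=5→T=2,p=1
L=7*4+2=30  i=1=1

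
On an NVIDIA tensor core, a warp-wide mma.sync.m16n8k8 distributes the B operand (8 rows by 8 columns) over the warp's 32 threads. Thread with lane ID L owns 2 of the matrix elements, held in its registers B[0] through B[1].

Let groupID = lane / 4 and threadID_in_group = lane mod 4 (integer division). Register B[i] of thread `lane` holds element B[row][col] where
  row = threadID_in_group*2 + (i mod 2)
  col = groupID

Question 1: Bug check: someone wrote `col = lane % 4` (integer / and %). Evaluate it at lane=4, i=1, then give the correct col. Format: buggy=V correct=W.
buggy=0 correct=1

`lane % 4`[4,1]=>0
lane 4: grp=1 (4/4), tig=0 (4%4)
i=1: r=0*2+1=1, c=grp=1
col: 0 vs 1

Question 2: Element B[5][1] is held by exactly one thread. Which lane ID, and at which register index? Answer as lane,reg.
6,1

c=1→G=1  r=5→T=2,p=1
L=1*4+2=6  i=1=1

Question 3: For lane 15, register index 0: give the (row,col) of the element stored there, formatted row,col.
6,3

L=15→G=15>>2=3, T=15&3=3
[0]→row 3·2+0=6  col G=3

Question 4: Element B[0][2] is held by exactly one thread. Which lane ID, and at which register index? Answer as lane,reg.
c: 2->gid=2  r: 0->tid=0,i&1=0
L=2*4+0=8  i=0=0

8,0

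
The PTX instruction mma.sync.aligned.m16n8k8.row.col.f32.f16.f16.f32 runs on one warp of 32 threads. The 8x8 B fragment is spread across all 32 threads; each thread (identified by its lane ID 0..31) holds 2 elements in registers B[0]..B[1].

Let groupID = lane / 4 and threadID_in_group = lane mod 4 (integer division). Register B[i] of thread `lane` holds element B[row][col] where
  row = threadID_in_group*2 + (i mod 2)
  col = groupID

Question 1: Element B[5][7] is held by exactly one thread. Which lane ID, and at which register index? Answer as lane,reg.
30,1

c:7=>grp=7  r:5=>tig=2,lo=1
L=7*4+2=30  i=1=1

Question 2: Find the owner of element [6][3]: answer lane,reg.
c=3⇒gr=3  r=6⇒th=3,odd=0
L=3*4+3=15  i=0=0

15,0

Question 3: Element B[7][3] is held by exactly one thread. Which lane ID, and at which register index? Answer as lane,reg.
c:3=>grp=3  r:7=>tig=3,lo=1
L=3*4+3=15  i=1=1

15,1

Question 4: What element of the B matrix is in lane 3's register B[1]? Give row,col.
7,0

lane 3: g=0 (3/4), t=3 (3%4)
i=1: r=3*2+1=7, c=g=0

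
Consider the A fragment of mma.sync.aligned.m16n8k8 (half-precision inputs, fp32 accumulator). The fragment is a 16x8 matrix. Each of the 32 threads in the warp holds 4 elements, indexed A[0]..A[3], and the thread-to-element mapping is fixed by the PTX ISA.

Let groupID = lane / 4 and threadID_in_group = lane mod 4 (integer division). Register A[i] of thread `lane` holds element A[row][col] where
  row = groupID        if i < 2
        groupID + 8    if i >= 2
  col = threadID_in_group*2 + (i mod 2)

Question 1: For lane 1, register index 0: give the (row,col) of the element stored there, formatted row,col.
1: G=0,T=1
[0] (0+0,1*2+0) = (0,2)

0,2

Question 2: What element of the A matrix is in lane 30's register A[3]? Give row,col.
15,5

30: grp=7,tig=2
[3] (7+8,2*2+1) = (15,5)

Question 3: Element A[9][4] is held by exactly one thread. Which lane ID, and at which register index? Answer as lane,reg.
6,2

r=9⇒gr=1,Rb=1  c=4⇒th=2,odd=0
L=1*4+2=6  i=1*2+0=2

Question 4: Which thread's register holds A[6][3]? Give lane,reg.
25,1

r=6⇒gr=6,Rb=0  c=3⇒th=1,odd=1
L=6*4+1=25  i=0*2+1=1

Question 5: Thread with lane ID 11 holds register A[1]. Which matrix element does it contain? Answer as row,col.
lane 11: grp=2 (11/4), tig=3 (11%4)
i=1: r=2+0=2, c=3*2+1=7

2,7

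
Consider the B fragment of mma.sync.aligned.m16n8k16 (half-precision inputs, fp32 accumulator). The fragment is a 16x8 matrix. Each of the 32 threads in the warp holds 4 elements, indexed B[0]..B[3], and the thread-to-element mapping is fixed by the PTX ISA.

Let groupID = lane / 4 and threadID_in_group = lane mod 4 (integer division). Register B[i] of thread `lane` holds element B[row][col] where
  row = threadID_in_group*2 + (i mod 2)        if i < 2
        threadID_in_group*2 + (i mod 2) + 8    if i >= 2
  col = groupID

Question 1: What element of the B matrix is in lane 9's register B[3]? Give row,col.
9: grp=2,tig=1
[3] (1*2+1+8,2) = (11,2)

11,2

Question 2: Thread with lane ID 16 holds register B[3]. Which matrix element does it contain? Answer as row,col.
9,4

lane 16: gid=4 (16/4), tid=0 (16%4)
i=3: r=0*2+1+8=9, c=gid=4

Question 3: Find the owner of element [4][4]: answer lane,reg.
18,0

c=4→G=4  r=4→rhi=0,T=2,p=0
L=4*4+2=18  i=0*2+0=0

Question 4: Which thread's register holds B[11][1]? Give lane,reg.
5,3

c=1→G=1  r=11→rhi=1,T=1,p=1
L=1*4+1=5  i=1*2+1=3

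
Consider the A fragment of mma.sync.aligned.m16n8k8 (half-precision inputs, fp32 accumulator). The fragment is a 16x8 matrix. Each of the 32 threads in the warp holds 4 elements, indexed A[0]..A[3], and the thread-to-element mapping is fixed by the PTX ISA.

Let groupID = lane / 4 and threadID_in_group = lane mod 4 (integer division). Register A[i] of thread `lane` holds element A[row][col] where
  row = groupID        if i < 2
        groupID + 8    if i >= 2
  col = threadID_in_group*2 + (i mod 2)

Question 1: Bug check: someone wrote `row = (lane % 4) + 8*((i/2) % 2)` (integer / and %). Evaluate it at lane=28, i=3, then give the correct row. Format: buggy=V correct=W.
buggy=8 correct=15

`(lane % 4) + 8*((i/2) % 2)`[28,3]->8
lane 28->28/4=7, 28 mod 4=0
i=3  r:7+8->15  c:2·0+1->1
row: 8 vs 15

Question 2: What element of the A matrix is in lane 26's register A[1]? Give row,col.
6,5

L=26->g=26>>2=6, t=26&3=2
[1]->row 6+0=6  col 2·2+1=5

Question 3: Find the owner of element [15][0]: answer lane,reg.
r=15→G=7,rhi=1  c=0→T=0,p=0
L=7*4+0=28  i=1*2+0=2

28,2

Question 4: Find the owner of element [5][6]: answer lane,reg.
23,0

r:5=>grp=5,rB=0  c:6=>tig=3,lo=0
L=5*4+3=23  i=0*2+0=0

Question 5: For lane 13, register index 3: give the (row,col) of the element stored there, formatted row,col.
11,3

lane 13->13/4=3, 13 mod 4=1
i=3  r:3+8->11  c:2·1+1->3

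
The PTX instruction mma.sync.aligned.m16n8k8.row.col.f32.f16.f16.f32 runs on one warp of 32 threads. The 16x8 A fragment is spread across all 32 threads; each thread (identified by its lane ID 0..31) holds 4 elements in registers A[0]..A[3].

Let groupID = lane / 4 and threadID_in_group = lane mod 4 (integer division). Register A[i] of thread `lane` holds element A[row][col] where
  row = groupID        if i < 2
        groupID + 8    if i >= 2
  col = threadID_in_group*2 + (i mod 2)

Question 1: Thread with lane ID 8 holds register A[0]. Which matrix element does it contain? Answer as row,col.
2,0

lane 8=>8/4=2, 8 mod 4=0
i=0  r:2+0=>2  c:2·0+0=>0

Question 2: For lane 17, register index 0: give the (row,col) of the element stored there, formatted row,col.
lane 17: grp=4 (17/4), tig=1 (17%4)
i=0: r=4+0=4, c=1*2+0=2

4,2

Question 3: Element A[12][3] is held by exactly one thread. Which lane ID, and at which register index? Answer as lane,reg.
17,3

r=12→G=4,rhi=1  c=3→T=1,p=1
L=4*4+1=17  i=1*2+1=3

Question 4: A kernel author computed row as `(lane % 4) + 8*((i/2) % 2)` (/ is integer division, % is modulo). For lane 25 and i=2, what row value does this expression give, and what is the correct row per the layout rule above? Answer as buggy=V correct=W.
`(lane % 4) + 8*((i/2) % 2)`[25,2]→9
lane 25: G=6 (25/4), T=1 (25%4)
i=2: r=6+8=14, c=1*2+0=2
row: 9 vs 14

buggy=9 correct=14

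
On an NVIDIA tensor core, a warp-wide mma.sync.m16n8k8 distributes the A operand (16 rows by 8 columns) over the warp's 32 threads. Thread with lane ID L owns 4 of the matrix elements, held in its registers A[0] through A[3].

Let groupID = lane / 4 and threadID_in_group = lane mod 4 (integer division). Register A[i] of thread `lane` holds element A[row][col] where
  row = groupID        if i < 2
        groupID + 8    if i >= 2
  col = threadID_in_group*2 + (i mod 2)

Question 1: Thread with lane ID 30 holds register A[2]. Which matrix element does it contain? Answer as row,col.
lane 30: G=7 (30/4), T=2 (30%4)
i=2: r=7+8=15, c=2*2+0=4

15,4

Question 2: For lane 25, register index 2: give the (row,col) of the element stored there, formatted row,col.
14,2

lane 25→25/4=6, 25 mod 4=1
i=2  r:6+8→14  c:2·1+0→2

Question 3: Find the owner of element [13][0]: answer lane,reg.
r=13→G=5,rhi=1  c=0→T=0,p=0
L=5*4+0=20  i=1*2+0=2

20,2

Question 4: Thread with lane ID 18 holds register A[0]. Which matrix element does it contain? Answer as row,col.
L=18⇒gr=18>>2=4, th=18&3=2
[0]⇒row 4+0=4  col 2·2+0=4

4,4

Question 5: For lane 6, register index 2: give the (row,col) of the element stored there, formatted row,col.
lane 6->6/4=1, 6 mod 4=2
i=2  r:1+8->9  c:2·2+0->4

9,4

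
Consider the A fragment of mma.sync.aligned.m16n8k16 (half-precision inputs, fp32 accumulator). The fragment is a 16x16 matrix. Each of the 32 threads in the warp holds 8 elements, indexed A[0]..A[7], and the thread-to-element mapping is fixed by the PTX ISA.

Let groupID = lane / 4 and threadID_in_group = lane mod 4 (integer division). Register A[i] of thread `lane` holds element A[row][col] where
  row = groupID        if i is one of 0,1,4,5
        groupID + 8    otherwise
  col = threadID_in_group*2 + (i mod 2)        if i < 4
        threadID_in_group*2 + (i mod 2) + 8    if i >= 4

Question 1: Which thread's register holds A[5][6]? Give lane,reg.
r=5⇒gr=5,Rb=0  c=6⇒Cb=0,th=3,odd=0
L=5*4+3=23  i=0*4+0*2+0=0

23,0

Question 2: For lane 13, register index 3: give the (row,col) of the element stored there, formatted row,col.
13: gr=3,th=1
[3] (3+8,1*2+1+0) = (11,3)

11,3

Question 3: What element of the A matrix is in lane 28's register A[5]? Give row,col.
7,9

lane 28: g=7 (28/4), t=0 (28%4)
i=5: r=7+0=7, c=0*2+1+8=9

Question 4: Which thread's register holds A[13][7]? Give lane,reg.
23,3

r=13⇒gr=5,Rb=1  c=7⇒Cb=0,th=3,odd=1
L=5*4+3=23  i=0*4+1*2+1=3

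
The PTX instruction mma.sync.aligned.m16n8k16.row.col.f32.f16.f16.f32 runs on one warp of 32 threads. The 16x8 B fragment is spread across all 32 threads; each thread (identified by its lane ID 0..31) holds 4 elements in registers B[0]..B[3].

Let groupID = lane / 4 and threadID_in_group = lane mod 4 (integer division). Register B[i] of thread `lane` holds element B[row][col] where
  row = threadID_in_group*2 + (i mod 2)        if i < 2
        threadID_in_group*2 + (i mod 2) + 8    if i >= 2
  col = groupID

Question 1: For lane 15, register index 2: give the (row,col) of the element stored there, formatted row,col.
14,3

lane 15=>15/4=3, 15 mod 4=3
i=2  r:2·3+0+8=>14  c:3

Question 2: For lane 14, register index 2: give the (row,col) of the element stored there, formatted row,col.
14: G=3,T=2
[2] (2*2+0+8,3) = (12,3)

12,3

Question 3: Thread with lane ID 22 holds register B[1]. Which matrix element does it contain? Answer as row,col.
L=22->g=22>>2=5, t=22&3=2
[1]->row 2·2+1+0=5  col g=5

5,5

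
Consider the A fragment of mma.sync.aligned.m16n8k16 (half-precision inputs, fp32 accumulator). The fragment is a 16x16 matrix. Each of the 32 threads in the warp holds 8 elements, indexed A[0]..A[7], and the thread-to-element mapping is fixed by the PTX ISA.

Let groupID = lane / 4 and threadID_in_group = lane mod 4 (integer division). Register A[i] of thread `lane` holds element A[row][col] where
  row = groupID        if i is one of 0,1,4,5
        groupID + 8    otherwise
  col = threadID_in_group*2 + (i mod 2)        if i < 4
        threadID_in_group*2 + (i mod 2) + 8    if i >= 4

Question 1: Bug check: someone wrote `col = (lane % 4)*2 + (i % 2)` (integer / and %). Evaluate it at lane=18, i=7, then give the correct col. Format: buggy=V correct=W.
`(lane % 4)*2 + (i % 2)`[18,7]->5
18: g=4,t=2
[7] (4+8,2*2+1+8) = (12,13)
col: 5 vs 13

buggy=5 correct=13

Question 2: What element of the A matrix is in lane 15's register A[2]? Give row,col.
11,6

15: grp=3,tig=3
[2] (3+8,3*2+0+0) = (11,6)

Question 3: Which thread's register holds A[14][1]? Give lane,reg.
r=14->g=6,rb=1  c=1->cb=0,t=0,b0=1
L=6*4+0=24  i=0*4+1*2+1=3

24,3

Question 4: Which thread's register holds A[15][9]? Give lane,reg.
28,7

r: 15->gid=7,r8=1  c: 9->c8=1,tid=0,i&1=1
L=7*4+0=28  i=1*4+1*2+1=7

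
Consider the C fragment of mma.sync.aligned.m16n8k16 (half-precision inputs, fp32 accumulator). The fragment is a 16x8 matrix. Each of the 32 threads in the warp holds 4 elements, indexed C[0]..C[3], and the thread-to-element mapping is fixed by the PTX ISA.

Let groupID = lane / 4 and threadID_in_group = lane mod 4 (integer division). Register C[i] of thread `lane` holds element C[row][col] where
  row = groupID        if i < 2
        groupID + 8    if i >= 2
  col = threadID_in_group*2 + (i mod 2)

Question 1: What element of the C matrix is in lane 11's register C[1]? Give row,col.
lane 11: G=2 (11/4), T=3 (11%4)
i=1: r=2+0=2, c=3*2+1=7

2,7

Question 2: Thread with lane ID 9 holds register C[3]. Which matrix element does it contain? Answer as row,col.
10,3

lane 9->9/4=2, 9 mod 4=1
i=3  r:2+8->10  c:2·1+1->3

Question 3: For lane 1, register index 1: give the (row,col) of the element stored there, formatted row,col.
1: grp=0,tig=1
[1] (0+0,1*2+1) = (0,3)

0,3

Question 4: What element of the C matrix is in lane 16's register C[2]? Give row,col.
lane 16: G=4 (16/4), T=0 (16%4)
i=2: r=4+8=12, c=0*2+0=0

12,0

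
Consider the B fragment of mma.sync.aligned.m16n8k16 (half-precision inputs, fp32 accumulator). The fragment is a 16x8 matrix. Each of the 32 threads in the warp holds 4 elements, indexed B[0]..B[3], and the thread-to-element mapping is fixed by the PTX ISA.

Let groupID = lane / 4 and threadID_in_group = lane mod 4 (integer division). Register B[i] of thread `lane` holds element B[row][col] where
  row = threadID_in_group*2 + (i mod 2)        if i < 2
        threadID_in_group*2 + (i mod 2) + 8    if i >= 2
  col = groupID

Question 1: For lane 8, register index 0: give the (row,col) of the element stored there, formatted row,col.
0,2

L=8→G=8>>2=2, T=8&3=0
[0]→row 0·2+0+0=0  col G=2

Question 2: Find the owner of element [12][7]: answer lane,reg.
c=7⇒gr=7  r=12⇒Rb=1,th=2,odd=0
L=7*4+2=30  i=1*2+0=2

30,2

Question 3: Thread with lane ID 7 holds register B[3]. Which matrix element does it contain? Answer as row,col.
L=7->gid=7>>2=1, tid=7&3=3
[3]->row 3·2+1+8=15  col gid=1

15,1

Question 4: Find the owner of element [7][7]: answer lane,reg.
c=7⇒gr=7  r=7⇒Rb=0,th=3,odd=1
L=7*4+3=31  i=0*2+1=1

31,1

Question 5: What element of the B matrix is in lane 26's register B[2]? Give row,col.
lane 26: G=6 (26/4), T=2 (26%4)
i=2: r=2*2+0+8=12, c=G=6

12,6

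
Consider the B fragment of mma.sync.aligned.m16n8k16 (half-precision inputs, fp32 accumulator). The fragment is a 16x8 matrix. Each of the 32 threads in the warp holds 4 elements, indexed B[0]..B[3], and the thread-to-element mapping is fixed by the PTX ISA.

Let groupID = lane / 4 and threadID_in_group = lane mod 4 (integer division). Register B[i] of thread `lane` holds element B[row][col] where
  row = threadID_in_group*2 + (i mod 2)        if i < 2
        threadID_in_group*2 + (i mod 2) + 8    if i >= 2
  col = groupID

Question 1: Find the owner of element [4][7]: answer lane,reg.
30,0

c=7->g=7  r=4->rb=0,t=2,b0=0
L=7*4+2=30  i=0*2+0=0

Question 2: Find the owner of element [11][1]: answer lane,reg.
c:1=>grp=1  r:11=>rB=1,tig=1,lo=1
L=1*4+1=5  i=1*2+1=3

5,3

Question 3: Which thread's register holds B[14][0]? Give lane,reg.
c=0→G=0  r=14→rhi=1,T=3,p=0
L=0*4+3=3  i=1*2+0=2

3,2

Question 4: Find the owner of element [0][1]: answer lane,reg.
4,0

c=1->g=1  r=0->rb=0,t=0,b0=0
L=1*4+0=4  i=0*2+0=0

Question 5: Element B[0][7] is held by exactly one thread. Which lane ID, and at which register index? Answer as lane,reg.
c=7->g=7  r=0->rb=0,t=0,b0=0
L=7*4+0=28  i=0*2+0=0

28,0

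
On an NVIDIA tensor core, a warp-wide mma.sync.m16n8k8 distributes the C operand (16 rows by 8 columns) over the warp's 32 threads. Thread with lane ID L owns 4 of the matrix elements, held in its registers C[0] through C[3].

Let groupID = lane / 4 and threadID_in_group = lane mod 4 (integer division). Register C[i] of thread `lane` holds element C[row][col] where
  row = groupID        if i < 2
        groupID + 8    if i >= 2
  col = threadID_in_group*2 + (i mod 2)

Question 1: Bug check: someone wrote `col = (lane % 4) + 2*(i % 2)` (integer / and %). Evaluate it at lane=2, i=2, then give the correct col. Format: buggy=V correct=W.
buggy=2 correct=4

`(lane % 4) + 2*(i % 2)`[2,2]⇒2
lane 2: gr=0 (2/4), th=2 (2%4)
i=2: r=0+8=8, c=2*2+0=4
col: 2 vs 4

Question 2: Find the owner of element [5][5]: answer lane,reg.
22,1

r=5→G=5,rhi=0  c=5→T=2,p=1
L=5*4+2=22  i=0*2+1=1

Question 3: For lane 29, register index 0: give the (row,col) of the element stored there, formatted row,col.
7,2

29: gr=7,th=1
[0] (7+0,1*2+0) = (7,2)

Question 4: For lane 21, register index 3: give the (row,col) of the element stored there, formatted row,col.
13,3

lane 21: G=5 (21/4), T=1 (21%4)
i=3: r=5+8=13, c=1*2+1=3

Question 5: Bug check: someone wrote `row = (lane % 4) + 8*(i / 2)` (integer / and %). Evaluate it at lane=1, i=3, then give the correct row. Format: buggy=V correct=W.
`(lane % 4) + 8*(i / 2)`[1,3]->9
lane 1->1/4=0, 1 mod 4=1
i=3  r:0+8->8  c:2·1+1->3
row: 9 vs 8

buggy=9 correct=8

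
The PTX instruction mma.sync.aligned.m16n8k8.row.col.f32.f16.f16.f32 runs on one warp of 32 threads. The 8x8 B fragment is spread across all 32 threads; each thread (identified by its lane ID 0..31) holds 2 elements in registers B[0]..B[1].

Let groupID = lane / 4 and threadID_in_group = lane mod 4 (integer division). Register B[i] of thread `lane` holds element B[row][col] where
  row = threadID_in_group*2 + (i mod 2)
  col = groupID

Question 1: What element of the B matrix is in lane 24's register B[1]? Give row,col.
1,6

24: g=6,t=0
[1] (0*2+1,6) = (1,6)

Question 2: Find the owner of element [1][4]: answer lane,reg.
16,1

c:4=>grp=4  r:1=>tig=0,lo=1
L=4*4+0=16  i=1=1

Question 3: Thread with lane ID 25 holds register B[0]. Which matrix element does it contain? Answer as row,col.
2,6

L=25⇒gr=25>>2=6, th=25&3=1
[0]⇒row 1·2+0=2  col gr=6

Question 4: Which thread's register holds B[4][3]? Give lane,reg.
c=3⇒gr=3  r=4⇒th=2,odd=0
L=3*4+2=14  i=0=0

14,0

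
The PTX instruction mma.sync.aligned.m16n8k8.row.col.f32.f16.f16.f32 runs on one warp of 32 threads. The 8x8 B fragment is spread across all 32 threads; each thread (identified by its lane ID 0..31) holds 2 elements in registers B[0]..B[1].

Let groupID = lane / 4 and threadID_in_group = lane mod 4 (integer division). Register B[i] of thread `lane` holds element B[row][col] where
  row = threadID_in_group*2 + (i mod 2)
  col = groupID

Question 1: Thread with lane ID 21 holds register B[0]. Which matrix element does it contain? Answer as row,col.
21: G=5,T=1
[0] (1*2+0,5) = (2,5)

2,5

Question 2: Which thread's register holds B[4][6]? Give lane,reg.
c:6=>grp=6  r:4=>tig=2,lo=0
L=6*4+2=26  i=0=0

26,0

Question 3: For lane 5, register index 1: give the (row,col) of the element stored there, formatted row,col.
3,1

5: G=1,T=1
[1] (1*2+1,1) = (3,1)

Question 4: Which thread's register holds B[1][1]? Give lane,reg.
c=1→G=1  r=1→T=0,p=1
L=1*4+0=4  i=1=1

4,1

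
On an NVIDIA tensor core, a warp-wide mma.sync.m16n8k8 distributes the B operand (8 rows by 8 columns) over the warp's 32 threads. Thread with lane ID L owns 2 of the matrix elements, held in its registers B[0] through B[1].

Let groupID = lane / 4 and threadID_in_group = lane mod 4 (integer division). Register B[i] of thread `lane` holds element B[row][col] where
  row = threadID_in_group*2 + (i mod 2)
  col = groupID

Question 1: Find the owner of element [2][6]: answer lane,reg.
c=6→G=6  r=2→T=1,p=0
L=6*4+1=25  i=0=0

25,0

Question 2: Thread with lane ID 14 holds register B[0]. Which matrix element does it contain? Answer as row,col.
lane 14: gr=3 (14/4), th=2 (14%4)
i=0: r=2*2+0=4, c=gr=3

4,3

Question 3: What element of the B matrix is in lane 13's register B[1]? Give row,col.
13: grp=3,tig=1
[1] (1*2+1,3) = (3,3)

3,3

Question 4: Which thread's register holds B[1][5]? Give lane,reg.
c=5→G=5  r=1→T=0,p=1
L=5*4+0=20  i=1=1

20,1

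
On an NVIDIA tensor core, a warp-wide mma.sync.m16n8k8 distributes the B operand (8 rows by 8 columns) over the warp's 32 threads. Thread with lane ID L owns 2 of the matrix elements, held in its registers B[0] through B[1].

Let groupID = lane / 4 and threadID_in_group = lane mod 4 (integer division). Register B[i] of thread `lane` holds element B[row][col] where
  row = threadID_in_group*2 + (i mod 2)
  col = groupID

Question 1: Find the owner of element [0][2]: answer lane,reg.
8,0

c:2=>grp=2  r:0=>tig=0,lo=0
L=2*4+0=8  i=0=0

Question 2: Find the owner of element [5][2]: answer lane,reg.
10,1

c: 2->gid=2  r: 5->tid=2,i&1=1
L=2*4+2=10  i=1=1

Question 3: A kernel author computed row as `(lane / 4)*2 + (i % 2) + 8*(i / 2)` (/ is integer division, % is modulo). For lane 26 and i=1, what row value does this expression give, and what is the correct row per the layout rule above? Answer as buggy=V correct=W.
`(lane / 4)*2 + (i % 2) + 8*(i / 2)`[26,1]->13
L=26->g=26>>2=6, t=26&3=2
[1]->row 2·2+1=5  col g=6
row: 13 vs 5

buggy=13 correct=5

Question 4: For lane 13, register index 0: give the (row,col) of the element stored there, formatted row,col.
2,3

13: grp=3,tig=1
[0] (1*2+0,3) = (2,3)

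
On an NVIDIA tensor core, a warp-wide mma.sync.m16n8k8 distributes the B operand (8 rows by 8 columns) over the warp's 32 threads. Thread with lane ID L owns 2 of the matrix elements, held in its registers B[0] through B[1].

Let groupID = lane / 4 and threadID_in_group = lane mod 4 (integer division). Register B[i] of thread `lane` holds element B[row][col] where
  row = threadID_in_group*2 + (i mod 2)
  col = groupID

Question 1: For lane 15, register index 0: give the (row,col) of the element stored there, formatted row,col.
lane 15: gid=3 (15/4), tid=3 (15%4)
i=0: r=3*2+0=6, c=gid=3

6,3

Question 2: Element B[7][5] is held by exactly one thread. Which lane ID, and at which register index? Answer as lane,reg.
23,1

c=5⇒gr=5  r=7⇒th=3,odd=1
L=5*4+3=23  i=1=1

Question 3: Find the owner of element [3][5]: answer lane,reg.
21,1

c:5=>grp=5  r:3=>tig=1,lo=1
L=5*4+1=21  i=1=1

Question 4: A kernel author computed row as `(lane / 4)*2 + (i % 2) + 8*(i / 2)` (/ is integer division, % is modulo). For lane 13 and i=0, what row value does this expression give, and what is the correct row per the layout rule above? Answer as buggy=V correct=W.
`(lane / 4)*2 + (i % 2) + 8*(i / 2)`[13,0]=>6
13: grp=3,tig=1
[0] (1*2+0,3) = (2,3)
row: 6 vs 2

buggy=6 correct=2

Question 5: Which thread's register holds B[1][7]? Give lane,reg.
c:7=>grp=7  r:1=>tig=0,lo=1
L=7*4+0=28  i=1=1

28,1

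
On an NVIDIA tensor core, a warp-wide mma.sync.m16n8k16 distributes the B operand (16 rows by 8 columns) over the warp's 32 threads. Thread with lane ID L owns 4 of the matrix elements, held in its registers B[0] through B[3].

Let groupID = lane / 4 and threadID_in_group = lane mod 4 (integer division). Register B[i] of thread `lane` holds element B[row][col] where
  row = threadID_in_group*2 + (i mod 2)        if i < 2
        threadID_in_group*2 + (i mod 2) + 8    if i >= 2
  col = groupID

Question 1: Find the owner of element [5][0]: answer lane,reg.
c=0→G=0  r=5→rhi=0,T=2,p=1
L=0*4+2=2  i=0*2+1=1

2,1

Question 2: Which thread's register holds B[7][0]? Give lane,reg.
c:0=>grp=0  r:7=>rB=0,tig=3,lo=1
L=0*4+3=3  i=0*2+1=1

3,1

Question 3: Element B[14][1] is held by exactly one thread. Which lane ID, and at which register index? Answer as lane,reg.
c=1⇒gr=1  r=14⇒Rb=1,th=3,odd=0
L=1*4+3=7  i=1*2+0=2

7,2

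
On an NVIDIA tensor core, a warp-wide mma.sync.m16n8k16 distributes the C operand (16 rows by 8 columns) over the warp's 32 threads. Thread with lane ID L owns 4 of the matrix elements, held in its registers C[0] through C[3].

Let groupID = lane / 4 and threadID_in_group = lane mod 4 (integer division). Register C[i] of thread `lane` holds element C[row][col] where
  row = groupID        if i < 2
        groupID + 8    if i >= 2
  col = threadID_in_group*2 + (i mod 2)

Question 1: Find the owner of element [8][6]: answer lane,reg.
3,2

r=8->g=0,rb=1  c=6->t=3,b0=0
L=0*4+3=3  i=1*2+0=2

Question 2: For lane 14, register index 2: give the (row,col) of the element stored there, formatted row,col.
L=14->g=14>>2=3, t=14&3=2
[2]->row 3+8=11  col 2·2+0=4

11,4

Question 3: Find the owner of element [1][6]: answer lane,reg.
7,0

r=1⇒gr=1,Rb=0  c=6⇒th=3,odd=0
L=1*4+3=7  i=0*2+0=0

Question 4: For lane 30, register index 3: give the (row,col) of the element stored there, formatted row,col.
30: gr=7,th=2
[3] (7+8,2*2+1) = (15,5)

15,5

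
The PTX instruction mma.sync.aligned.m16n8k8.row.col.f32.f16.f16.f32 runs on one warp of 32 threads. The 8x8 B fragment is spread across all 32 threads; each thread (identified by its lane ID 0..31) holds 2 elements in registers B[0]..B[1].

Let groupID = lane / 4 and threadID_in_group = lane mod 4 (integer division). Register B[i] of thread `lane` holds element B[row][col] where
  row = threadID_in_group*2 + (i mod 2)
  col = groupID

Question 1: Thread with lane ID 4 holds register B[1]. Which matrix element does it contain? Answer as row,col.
lane 4→4/4=1, 4 mod 4=0
i=1  r:2·0+1→1  c:1

1,1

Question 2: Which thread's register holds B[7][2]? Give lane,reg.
c=2->g=2  r=7->t=3,b0=1
L=2*4+3=11  i=1=1

11,1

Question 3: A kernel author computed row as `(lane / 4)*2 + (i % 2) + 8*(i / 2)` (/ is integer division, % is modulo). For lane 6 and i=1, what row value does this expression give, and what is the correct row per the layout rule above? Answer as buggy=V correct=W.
buggy=3 correct=5

`(lane / 4)*2 + (i % 2) + 8*(i / 2)`[6,1]⇒3
L=6⇒gr=6>>2=1, th=6&3=2
[1]⇒row 2·2+1=5  col gr=1
row: 3 vs 5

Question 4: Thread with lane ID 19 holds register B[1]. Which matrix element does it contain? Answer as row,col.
7,4

lane 19: gr=4 (19/4), th=3 (19%4)
i=1: r=3*2+1=7, c=gr=4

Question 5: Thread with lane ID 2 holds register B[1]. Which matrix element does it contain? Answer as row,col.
5,0

lane 2→2/4=0, 2 mod 4=2
i=1  r:2·2+1→5  c:0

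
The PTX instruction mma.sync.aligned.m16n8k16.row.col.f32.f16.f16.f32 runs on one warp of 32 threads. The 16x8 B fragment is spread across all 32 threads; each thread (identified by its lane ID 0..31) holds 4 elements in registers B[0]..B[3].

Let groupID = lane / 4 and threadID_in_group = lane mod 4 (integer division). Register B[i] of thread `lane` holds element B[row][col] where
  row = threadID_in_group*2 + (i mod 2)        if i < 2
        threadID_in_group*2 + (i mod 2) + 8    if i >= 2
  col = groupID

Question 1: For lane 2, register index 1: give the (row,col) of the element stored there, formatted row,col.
lane 2: gr=0 (2/4), th=2 (2%4)
i=1: r=2*2+1+0=5, c=gr=0

5,0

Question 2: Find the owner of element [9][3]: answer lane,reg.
12,3

c=3→G=3  r=9→rhi=1,T=0,p=1
L=3*4+0=12  i=1*2+1=3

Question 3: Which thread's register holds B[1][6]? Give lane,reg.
24,1

c: 6->gid=6  r: 1->r8=0,tid=0,i&1=1
L=6*4+0=24  i=0*2+1=1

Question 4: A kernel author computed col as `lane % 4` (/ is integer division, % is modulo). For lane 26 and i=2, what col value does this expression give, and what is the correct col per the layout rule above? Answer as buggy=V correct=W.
buggy=2 correct=6

`lane % 4`[26,2]->2
L=26->gid=26>>2=6, tid=26&3=2
[2]->row 2·2+0+8=12  col gid=6
col: 2 vs 6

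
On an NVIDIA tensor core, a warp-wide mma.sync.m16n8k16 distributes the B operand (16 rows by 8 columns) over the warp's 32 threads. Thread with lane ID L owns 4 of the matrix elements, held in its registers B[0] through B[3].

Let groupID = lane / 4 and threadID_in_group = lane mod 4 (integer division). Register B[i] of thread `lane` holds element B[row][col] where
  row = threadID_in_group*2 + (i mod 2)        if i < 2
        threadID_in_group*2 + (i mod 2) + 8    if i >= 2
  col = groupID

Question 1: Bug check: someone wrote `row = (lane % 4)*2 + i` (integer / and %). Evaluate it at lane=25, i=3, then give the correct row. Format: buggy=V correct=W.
`(lane % 4)*2 + i`[25,3]=>5
lane 25: grp=6 (25/4), tig=1 (25%4)
i=3: r=1*2+1+8=11, c=grp=6
row: 5 vs 11

buggy=5 correct=11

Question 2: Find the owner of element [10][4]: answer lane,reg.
c=4⇒gr=4  r=10⇒Rb=1,th=1,odd=0
L=4*4+1=17  i=1*2+0=2

17,2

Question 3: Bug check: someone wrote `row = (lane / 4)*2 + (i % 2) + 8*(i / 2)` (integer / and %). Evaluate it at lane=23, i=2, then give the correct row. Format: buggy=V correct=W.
`(lane / 4)*2 + (i % 2) + 8*(i / 2)`[23,2]⇒18
L=23⇒gr=23>>2=5, th=23&3=3
[2]⇒row 3·2+0+8=14  col gr=5
row: 18 vs 14

buggy=18 correct=14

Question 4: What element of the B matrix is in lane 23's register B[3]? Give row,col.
15,5

23: gr=5,th=3
[3] (3*2+1+8,5) = (15,5)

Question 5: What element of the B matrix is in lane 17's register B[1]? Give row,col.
17: gr=4,th=1
[1] (1*2+1+0,4) = (3,4)

3,4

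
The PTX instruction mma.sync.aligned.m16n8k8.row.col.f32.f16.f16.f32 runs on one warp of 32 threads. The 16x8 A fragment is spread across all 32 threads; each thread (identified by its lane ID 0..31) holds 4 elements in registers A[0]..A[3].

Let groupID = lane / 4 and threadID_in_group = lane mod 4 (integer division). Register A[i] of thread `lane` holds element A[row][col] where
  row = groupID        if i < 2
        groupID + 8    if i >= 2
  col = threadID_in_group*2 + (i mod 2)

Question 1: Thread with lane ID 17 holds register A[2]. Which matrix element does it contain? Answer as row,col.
lane 17: grp=4 (17/4), tig=1 (17%4)
i=2: r=4+8=12, c=1*2+0=2

12,2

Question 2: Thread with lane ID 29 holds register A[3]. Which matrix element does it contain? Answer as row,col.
15,3

lane 29: G=7 (29/4), T=1 (29%4)
i=3: r=7+8=15, c=1*2+1=3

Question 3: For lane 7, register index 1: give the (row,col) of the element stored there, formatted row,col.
L=7⇒gr=7>>2=1, th=7&3=3
[1]⇒row 1+0=1  col 3·2+1=7

1,7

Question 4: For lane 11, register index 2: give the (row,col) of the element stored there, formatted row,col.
10,6

L=11⇒gr=11>>2=2, th=11&3=3
[2]⇒row 2+8=10  col 3·2+0=6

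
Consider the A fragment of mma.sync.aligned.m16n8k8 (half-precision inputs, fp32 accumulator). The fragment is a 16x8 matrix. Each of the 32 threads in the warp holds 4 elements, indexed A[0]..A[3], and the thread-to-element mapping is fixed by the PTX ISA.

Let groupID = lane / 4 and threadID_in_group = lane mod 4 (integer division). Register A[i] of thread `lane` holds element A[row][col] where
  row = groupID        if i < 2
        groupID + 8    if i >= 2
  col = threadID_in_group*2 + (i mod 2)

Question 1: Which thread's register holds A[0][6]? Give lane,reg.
r: 0->gid=0,r8=0  c: 6->tid=3,i&1=0
L=0*4+3=3  i=0*2+0=0

3,0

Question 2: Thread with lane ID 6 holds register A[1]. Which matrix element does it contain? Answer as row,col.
L=6->g=6>>2=1, t=6&3=2
[1]->row 1+0=1  col 2·2+1=5

1,5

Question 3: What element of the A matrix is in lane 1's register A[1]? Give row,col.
0,3

lane 1: gr=0 (1/4), th=1 (1%4)
i=1: r=0+0=0, c=1*2+1=3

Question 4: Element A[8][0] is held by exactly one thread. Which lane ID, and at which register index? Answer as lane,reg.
0,2

r=8→G=0,rhi=1  c=0→T=0,p=0
L=0*4+0=0  i=1*2+0=2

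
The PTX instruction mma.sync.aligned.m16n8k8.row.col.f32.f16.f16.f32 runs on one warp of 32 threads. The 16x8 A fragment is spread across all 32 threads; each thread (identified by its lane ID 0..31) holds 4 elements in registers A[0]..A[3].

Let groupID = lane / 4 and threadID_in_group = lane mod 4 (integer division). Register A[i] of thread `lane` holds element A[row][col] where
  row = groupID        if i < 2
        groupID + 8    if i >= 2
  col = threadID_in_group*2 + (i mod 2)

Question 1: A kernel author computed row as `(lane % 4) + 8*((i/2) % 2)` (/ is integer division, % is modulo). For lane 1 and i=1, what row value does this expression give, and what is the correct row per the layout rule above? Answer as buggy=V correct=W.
`(lane % 4) + 8*((i/2) % 2)`[1,1]→1
L=1→G=1>>2=0, T=1&3=1
[1]→row 0+0=0  col 1·2+1=3
row: 1 vs 0

buggy=1 correct=0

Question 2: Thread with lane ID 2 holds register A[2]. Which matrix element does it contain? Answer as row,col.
8,4

2: gid=0,tid=2
[2] (0+8,2*2+0) = (8,4)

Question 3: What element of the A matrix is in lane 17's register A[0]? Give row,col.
17: gid=4,tid=1
[0] (4+0,1*2+0) = (4,2)

4,2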